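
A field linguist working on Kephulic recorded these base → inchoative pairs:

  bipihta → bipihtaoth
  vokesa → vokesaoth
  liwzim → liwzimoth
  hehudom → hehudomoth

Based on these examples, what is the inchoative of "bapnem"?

bapnemoth

Every pair shown (bipihta → bipihtaoth, vokesa → vokesaoth, liwzim → liwzimoth, …) follows the same rule: add -oth.
So bapnem → bapnemoth.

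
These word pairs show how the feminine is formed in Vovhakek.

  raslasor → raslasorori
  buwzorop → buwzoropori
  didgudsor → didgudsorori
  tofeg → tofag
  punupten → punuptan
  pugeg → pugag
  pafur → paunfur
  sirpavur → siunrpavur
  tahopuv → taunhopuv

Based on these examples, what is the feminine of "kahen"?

kahan

raslasor and pafur both end in -r yet inflect differently (raslasorori, paunfur), so the final letter is not what conditions the rule; the last vowel is.
"kahen" has last vowel 'e'. The stems whose last vowel is 'e' (tofeg → tofag, punupten → punuptan, pugeg → pugag) change the last vowel to 'a'.
So kahen → kahan.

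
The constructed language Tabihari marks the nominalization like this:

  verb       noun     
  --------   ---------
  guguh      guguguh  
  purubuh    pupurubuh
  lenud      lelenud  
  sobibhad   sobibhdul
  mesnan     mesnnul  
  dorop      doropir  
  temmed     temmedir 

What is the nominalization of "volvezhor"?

lenud and sobibhad both end in -d yet inflect differently (lelenud, sobibhdul), so the final letter is not what conditions the rule; the last vowel is.
"volvezhor" has last vowel 'o'. The one such stem in the data (dorop → doropir) adds -ir, so the same rule applies.
The other patterns: stems whose last vowel is 'u' repeat the first consonant+vowel as a prefix; stems whose last vowel is 'a' delete the last vowel and add -ul.
So volvezhor → volvezhorir.

volvezhorir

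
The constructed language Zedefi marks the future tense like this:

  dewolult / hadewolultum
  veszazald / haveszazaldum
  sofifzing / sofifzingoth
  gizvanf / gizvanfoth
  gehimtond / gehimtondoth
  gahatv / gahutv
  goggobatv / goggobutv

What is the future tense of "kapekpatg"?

"kapekpatg" has second-to-last letter 't'. The stems whose second-to-last letter is 't' (gahatv → gahutv, goggobatv → goggobutv) change the last vowel to 'u'.
The other patterns: stems whose second-to-last letter is 'l' add ha- … -um around the stem; stems whose second-to-last letter is 'n' add -oth.
So kapekpatg → kapekputg.

kapekputg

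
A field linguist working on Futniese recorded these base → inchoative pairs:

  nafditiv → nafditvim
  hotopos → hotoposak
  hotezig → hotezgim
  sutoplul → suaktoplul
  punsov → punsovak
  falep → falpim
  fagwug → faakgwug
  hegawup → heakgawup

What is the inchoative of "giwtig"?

nafditiv and punsov both end in -v yet inflect differently (nafditvim, punsovak), so the final letter is not what conditions the rule; the last vowel is.
"giwtig" has last vowel 'i'. The stems whose last vowel is 'i' (hotezig → hotezgim, nafditiv → nafditvim) delete the last vowel and add -im.
The other patterns: stems whose last vowel is 'o' add -ak; stems whose last vowel is 'u' insert -ak- after the first vowel.
So giwtig → giwtgim.

giwtgim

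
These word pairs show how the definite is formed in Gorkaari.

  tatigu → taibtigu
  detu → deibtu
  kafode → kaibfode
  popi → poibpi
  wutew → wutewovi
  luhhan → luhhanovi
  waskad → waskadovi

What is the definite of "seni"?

seibni

"seni" ends in a vowel. The stems ending in a vowel (tatigu → taibtigu, detu → deibtu, kafode → kaibfode) insert -ib- after the first vowel.
So seni → seibni.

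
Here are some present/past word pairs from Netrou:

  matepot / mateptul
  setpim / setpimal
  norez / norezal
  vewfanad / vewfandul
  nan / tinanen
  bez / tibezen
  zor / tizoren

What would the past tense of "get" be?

bez and norez both end in -z yet inflect differently (tibezen, norezal), so the final letter is not what conditions the rule; the number of vowels is.
"get" has 1 vowel. The stems with 1 vowel (zor → tizoren, nan → tinanen, bez → tibezen) add ti- … -en around the stem.
So get → tigeten.

tigeten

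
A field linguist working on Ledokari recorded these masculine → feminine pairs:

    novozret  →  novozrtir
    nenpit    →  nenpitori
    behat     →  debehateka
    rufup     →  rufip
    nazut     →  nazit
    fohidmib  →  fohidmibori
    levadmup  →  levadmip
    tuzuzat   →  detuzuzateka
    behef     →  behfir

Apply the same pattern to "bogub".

"bogub" has last vowel 'u'. The stems whose last vowel is 'u' (levadmup → levadmip, rufup → rufip, nazut → nazit) change the last vowel to 'i'.
The other patterns: stems whose last vowel is 'e' delete the last vowel and add -ir; stems whose last vowel is 'a' add de- … -eka around the stem; stems whose last vowel is 'i' add -ori.
So bogub → bogib.

bogib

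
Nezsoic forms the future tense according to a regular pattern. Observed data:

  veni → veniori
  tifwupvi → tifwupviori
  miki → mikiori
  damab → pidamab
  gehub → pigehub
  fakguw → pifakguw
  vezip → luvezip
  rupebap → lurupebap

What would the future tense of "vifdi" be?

vifdiori

veni and vezip both have last vowel 'i' yet inflect differently (veniori, luvezip), so the last vowel is not what conditions the rule; the final letter is.
"vifdi" ends in -i. The stems ending in -i (veni → veniori, tifwupvi → tifwupviori, miki → mikiori) add -ori.
The other patterns: stems ending in -b or -w add the prefix pi-; stems ending in -p add the prefix lu-.
So vifdi → vifdiori.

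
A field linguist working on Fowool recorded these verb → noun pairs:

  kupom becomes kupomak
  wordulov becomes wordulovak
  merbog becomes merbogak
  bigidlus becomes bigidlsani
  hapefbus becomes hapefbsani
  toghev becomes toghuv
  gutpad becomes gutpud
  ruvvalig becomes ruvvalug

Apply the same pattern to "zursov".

"zursov" has last vowel 'o'. The stems whose last vowel is 'o' (kupom → kupomak, wordulov → wordulovak, merbog → merbogak) add -ak.
So zursov → zursovak.

zursovak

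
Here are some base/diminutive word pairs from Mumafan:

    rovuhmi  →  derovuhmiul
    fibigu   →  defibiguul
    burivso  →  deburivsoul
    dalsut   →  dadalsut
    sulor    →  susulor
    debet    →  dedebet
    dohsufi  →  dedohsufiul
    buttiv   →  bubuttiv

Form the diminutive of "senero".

deseneroul

"senero" ends in a vowel. The stems ending in a vowel (dohsufi → dedohsufiul, rovuhmi → derovuhmiul, burivso → deburivsoul) add de- … -ul around the stem.
So senero → deseneroul.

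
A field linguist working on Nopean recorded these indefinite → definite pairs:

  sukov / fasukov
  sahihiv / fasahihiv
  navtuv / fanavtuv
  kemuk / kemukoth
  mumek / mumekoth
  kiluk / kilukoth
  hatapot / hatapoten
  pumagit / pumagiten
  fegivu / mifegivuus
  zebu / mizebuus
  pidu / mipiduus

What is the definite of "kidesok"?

kidesokoth

"kidesok" ends in -k. The stems ending in -k (kemuk → kemukoth, mumek → mumekoth, kiluk → kilukoth) add -oth.
So kidesok → kidesokoth.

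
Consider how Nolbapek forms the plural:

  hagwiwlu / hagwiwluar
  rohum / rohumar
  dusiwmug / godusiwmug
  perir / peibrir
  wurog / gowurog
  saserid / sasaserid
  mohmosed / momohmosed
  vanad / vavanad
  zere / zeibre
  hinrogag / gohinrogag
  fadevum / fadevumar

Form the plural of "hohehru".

rohum and dusiwmug both have last vowel 'u' yet inflect differently (rohumar, godusiwmug), so the last vowel is not what conditions the rule; the final letter is.
"hohehru" ends in -u. The one such stem in the data (hagwiwlu → hagwiwluar) adds -ar, so the same rule applies.
The other patterns: stems ending in -d repeat the first consonant+vowel as a prefix; stems ending in -g add the prefix go-; stems ending in -e or -r insert -ib- after the first vowel.
So hohehru → hohehruar.

hohehruar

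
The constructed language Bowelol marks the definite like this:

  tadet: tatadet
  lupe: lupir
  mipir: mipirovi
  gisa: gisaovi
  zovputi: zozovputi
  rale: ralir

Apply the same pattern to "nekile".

nekilir

"nekile" ends in -e. The stems ending in -e (lupe → lupir, rale → ralir) drop the final letter and add -ir.
The other patterns: stems ending in -i or -t repeat the first consonant+vowel as a prefix; stems ending in -a or -r add -ovi.
So nekile → nekilir.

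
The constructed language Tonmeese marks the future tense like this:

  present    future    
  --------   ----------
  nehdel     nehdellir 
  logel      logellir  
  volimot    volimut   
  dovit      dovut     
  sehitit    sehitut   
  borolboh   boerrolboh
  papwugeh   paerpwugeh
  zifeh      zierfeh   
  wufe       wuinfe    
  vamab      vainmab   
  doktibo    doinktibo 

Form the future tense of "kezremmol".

"kezremmol" ends in -l. The stems ending in -l (nehdel → nehdellir, logel → logellir) double the final consonant and add -ir.
The other patterns: stems ending in -t change the last vowel to 'u'; stems ending in -h insert -er- after the first vowel; stems ending in -b, -e or -o insert -in- after the first vowel.
So kezremmol → kezremmollir.

kezremmollir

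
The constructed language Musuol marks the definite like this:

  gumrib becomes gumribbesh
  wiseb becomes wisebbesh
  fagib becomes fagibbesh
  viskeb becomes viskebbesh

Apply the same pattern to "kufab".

kufabbesh

Every pair shown (gumrib → gumribbesh, wiseb → wisebbesh, fagib → fagibbesh, …) follows the same rule: double the final consonant and add -esh.
So kufab → kufabbesh.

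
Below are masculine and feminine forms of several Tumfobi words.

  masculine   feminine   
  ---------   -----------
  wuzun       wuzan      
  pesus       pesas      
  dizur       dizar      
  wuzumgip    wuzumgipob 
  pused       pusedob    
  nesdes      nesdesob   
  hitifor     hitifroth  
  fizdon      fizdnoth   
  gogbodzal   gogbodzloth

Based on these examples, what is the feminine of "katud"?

katad

"katud" has last vowel 'u'. The stems whose last vowel is 'u' (wuzun → wuzan, pesus → pesas, dizur → dizar) change the last vowel to 'a'.
So katud → katad.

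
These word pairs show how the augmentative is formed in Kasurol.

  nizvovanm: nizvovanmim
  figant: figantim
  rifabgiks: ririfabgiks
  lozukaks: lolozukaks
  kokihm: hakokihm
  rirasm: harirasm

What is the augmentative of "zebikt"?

nizvovanm and kokihm both end in -m yet inflect differently (nizvovanmim, hakokihm), so the final letter is not what conditions the rule; the second-to-last letter is.
"zebikt" has second-to-last letter 'k'. The stems whose second-to-last letter is 'k' (rifabgiks → ririfabgiks, lozukaks → lolozukaks) repeat the first consonant+vowel as a prefix.
So zebikt → zezebikt.

zezebikt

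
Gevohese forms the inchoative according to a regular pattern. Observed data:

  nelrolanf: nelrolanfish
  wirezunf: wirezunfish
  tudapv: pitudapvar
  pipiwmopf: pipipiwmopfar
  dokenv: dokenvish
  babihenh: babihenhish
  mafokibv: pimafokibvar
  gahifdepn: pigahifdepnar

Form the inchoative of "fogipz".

pifogipzar

dokenv and tudapv both end in -v yet inflect differently (dokenvish, pitudapvar), so the final letter is not what conditions the rule; the second-to-last letter is.
"fogipz" has second-to-last letter 'p'. The stems whose second-to-last letter is 'p' (tudapv → pitudapvar, gahifdepn → pigahifdepnar, pipiwmopf → pipipiwmopfar) add pi- … -ar around the stem.
So fogipz → pifogipzar.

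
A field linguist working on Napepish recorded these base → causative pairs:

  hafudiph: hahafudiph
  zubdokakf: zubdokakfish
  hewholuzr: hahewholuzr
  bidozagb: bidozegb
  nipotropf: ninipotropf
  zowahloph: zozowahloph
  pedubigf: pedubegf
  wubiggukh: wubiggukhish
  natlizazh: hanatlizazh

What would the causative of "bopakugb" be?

zubdokakf and nipotropf both end in -f yet inflect differently (zubdokakfish, ninipotropf), so the final letter is not what conditions the rule; the second-to-last letter is.
"bopakugb" has second-to-last letter 'g'. The stems whose second-to-last letter is 'g' (pedubigf → pedubegf, bidozagb → bidozegb) change the last vowel to 'e'.
So bopakugb → bopakegb.

bopakegb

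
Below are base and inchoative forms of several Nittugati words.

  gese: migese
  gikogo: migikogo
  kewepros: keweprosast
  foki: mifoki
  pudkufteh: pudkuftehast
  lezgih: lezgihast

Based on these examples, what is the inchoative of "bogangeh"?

bogangehast

gikogo and kewepros both have last vowel 'o' yet inflect differently (migikogo, keweprosast), so the last vowel is not what conditions the rule; whether the stem ends in a vowel or a consonant is.
"bogangeh" ends in a consonant. The stems ending in a consonant (kewepros → keweprosast, lezgih → lezgihast, pudkufteh → pudkuftehast) add -ast.
The other pattern: stems ending in a vowel add the prefix mi-.
So bogangeh → bogangehast.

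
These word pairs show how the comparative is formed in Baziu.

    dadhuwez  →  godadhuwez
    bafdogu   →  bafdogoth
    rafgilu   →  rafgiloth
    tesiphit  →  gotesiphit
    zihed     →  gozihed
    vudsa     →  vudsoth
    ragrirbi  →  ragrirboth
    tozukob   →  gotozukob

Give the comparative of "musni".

ragrirbi and tesiphit both have last vowel 'i' yet inflect differently (ragrirboth, gotesiphit), so the last vowel is not what conditions the rule; whether the stem ends in a vowel or a consonant is.
"musni" ends in a vowel. The stems ending in a vowel (vudsa → vudsoth, bafdogu → bafdogoth, rafgilu → rafgiloth) drop the final letter and add -oth.
So musni → musnoth.

musnoth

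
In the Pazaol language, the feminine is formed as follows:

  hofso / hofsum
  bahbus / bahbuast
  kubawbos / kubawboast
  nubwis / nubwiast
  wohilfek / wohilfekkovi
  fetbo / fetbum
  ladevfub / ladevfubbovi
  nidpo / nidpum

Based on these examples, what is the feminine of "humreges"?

hofso and kubawbos both have last vowel 'o' yet inflect differently (hofsum, kubawboast), so the last vowel is not what conditions the rule; the final letter is.
"humreges" ends in -s. The stems ending in -s (bahbus → bahbuast, kubawbos → kubawboast, nubwis → nubwiast) drop the final letter and add -ast.
So humreges → humregeast.

humregeast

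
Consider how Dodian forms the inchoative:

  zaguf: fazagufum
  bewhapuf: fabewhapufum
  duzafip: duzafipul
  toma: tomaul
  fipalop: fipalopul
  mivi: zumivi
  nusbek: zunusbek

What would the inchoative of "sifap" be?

duzafip and mivi both have last vowel 'i' yet inflect differently (duzafipul, zumivi), so the last vowel is not what conditions the rule; the final letter is.
"sifap" ends in -p. The stems ending in -p (duzafip → duzafipul, fipalop → fipalopul) add -ul.
The other patterns: stems ending in -f add fa- … -um around the stem; stems ending in -i or -k add the prefix zu-.
So sifap → sifapul.

sifapul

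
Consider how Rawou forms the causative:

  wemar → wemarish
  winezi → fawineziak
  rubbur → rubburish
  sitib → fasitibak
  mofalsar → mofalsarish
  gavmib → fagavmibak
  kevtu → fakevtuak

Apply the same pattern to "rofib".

rubbur and kevtu both have last vowel 'u' yet inflect differently (rubburish, fakevtuak), so the last vowel is not what conditions the rule; the final letter is.
"rofib" ends in -b. The stems ending in -b (gavmib → fagavmibak, sitib → fasitibak) add fa- … -ak around the stem.
So rofib → farofibak.

farofibak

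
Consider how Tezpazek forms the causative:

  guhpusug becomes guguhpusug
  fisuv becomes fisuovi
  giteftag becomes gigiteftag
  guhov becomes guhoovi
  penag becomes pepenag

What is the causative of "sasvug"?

sasasvug

fisuv and guhpusug both have last vowel 'u' yet inflect differently (fisuovi, guguhpusug), so the last vowel is not what conditions the rule; the final letter is.
"sasvug" ends in -g. The stems ending in -g (guhpusug → guguhpusug, giteftag → gigiteftag, penag → pepenag) repeat the first consonant+vowel as a prefix.
So sasvug → sasasvug.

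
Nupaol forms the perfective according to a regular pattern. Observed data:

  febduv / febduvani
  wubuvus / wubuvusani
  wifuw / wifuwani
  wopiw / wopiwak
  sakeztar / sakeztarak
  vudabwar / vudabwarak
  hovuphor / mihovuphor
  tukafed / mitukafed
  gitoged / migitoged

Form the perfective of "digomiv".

wifuw and wopiw both end in -w yet inflect differently (wifuwani, wopiwak), so the final letter is not what conditions the rule; the last vowel is.
"digomiv" has last vowel 'i'. The one such stem in the data (wopiw → wopiwak) adds -ak, so the same rule applies.
So digomiv → digomivak.

digomivak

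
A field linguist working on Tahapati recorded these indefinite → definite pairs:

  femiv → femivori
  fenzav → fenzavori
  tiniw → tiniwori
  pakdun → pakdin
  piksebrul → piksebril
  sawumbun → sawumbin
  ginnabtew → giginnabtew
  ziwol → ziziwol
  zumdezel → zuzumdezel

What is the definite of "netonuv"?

netoniv

tiniw and ginnabtew both end in -w yet inflect differently (tiniwori, giginnabtew), so the final letter is not what conditions the rule; the last vowel is.
"netonuv" has last vowel 'u'. The stems whose last vowel is 'u' (pakdun → pakdin, piksebrul → piksebril, sawumbun → sawumbin) change the last vowel to 'i'.
The other patterns: stems whose last vowel is 'a' or 'i' add -ori; stems whose last vowel is 'e' or 'o' repeat the first consonant+vowel as a prefix.
So netonuv → netoniv.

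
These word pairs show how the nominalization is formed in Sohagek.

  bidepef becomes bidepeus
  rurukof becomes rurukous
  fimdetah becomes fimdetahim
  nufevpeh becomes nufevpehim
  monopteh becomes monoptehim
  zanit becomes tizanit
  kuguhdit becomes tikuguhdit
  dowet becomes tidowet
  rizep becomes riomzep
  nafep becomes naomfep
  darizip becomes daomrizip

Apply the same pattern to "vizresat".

bidepef and nufevpeh both have last vowel 'e' yet inflect differently (bidepeus, nufevpehim), so the last vowel is not what conditions the rule; the final letter is.
"vizresat" ends in -t. The stems ending in -t (zanit → tizanit, kuguhdit → tikuguhdit, dowet → tidowet) add the prefix ti-.
So vizresat → tivizresat.

tivizresat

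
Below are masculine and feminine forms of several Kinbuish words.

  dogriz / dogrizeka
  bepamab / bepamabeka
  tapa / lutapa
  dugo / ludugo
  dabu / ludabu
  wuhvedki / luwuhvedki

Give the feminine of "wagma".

luwagma

"wagma" ends in a vowel. The stems ending in a vowel (tapa → lutapa, dugo → ludugo, dabu → ludabu) add the prefix lu-.
So wagma → luwagma.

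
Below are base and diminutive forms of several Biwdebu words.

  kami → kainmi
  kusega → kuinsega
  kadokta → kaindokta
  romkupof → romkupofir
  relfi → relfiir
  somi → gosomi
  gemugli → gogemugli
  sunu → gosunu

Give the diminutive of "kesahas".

keinsahas

kami and relfi both end in -i yet inflect differently (kainmi, relfiir), so the final letter is not what conditions the rule; the first letter is.
"kesahas" begins with k-. The stems beginning with k- (kami → kainmi, kusega → kuinsega, kadokta → kaindokta) insert -in- after the first vowel.
So kesahas → keinsahas.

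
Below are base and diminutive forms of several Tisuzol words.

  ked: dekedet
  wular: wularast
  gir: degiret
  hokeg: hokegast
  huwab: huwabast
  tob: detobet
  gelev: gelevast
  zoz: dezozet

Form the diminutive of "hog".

dehoget

tob and huwab both end in -b yet inflect differently (detobet, huwabast), so the final letter is not what conditions the rule; the number of vowels is.
"hog" has 1 vowel. The stems with 1 vowel (zoz → dezozet, ked → dekedet, tob → detobet) add de- … -et around the stem.
The other pattern: stems with 2 vowels add -ast.
So hog → dehoget.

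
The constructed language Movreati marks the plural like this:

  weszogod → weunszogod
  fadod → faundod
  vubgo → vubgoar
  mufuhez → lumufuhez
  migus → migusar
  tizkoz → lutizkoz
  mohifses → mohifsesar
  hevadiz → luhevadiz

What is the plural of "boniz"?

fadod and vubgo both have last vowel 'o' yet inflect differently (faundod, vubgoar), so the last vowel is not what conditions the rule; the final letter is.
"boniz" ends in -z. The stems ending in -z (tizkoz → lutizkoz, mufuhez → lumufuhez, hevadiz → luhevadiz) add the prefix lu-.
The other patterns: stems ending in -d insert -un- after the first vowel; stems ending in -o or -s add -ar.
So boniz → luboniz.

luboniz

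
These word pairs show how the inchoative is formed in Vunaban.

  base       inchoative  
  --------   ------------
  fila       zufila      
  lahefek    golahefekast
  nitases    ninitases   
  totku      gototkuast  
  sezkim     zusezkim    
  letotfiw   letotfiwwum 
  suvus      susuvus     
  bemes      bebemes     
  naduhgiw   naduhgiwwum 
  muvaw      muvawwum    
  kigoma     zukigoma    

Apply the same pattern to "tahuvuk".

"tahuvuk" ends in -k. The one such stem in the data (lahefek → golahefekast) adds go- … -ast around the stem, so the same rule applies.
The other patterns: stems ending in -w double the final consonant and add -um; stems ending in -a or -m add the prefix zu-; stems ending in -s repeat the first consonant+vowel as a prefix.
So tahuvuk → gotahuvukast.

gotahuvukast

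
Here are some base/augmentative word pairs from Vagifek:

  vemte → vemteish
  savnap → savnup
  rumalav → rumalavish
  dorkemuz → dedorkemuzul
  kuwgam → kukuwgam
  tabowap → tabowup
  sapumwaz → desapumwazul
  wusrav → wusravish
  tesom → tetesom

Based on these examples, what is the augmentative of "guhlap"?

wusrav and sapumwaz both have last vowel 'a' yet inflect differently (wusravish, desapumwazul), so the last vowel is not what conditions the rule; the final letter is.
"guhlap" ends in -p. The stems ending in -p (savnap → savnup, tabowap → tabowup) change the last vowel to 'u'.
The other patterns: stems ending in -e or -v add -ish; stems ending in -z add de- … -ul around the stem; stems ending in -m repeat the first consonant+vowel as a prefix.
So guhlap → guhlup.

guhlup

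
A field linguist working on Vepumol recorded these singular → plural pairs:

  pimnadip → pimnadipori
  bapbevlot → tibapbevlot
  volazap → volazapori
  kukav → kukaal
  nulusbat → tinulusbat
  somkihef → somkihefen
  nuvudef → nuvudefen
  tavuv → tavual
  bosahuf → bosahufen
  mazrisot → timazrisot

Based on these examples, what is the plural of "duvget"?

tiduvget

"duvget" ends in -t. The stems ending in -t (nulusbat → tinulusbat, mazrisot → timazrisot, bapbevlot → tibapbevlot) add the prefix ti-.
The other patterns: stems ending in -v drop the final letter and add -al; stems ending in -f add -en; stems ending in -p add -ori.
So duvget → tiduvget.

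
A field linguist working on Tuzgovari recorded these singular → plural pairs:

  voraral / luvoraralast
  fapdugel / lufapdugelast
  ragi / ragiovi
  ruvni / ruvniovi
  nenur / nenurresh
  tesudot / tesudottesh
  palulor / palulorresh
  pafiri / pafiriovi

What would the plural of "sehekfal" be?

pafiri and palulor both begin with p- yet inflect differently (pafiriovi, palulorresh), so the first letter is not what conditions the rule; the final letter is.
"sehekfal" ends in -l. The stems ending in -l (voraral → luvoraralast, fapdugel → lufapdugelast) add lu- … -ast around the stem.
So sehekfal → lusehekfalast.

lusehekfalast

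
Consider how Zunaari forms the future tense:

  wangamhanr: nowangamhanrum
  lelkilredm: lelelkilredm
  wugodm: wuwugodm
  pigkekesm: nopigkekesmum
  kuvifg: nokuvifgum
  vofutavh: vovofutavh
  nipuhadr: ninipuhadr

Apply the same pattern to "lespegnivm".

lelespegnivm

"lespegnivm" has second-to-last letter 'v'. The one such stem in the data (vofutavh → vovofutavh) repeats the first consonant+vowel as a prefix (as do nipuhadr, lelkilredm), so the same rule applies.
So lespegnivm → lelespegnivm.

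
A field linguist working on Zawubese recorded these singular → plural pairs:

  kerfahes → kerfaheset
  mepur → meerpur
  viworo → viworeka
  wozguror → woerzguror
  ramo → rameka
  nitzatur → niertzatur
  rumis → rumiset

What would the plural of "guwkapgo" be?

guwkapgeka

"guwkapgo" ends in -o. The stems ending in -o (ramo → rameka, viworo → viworeka) drop the final letter and add -eka.
The other patterns: stems ending in -r insert -er- after the first vowel; stems ending in -s add -et.
So guwkapgo → guwkapgeka.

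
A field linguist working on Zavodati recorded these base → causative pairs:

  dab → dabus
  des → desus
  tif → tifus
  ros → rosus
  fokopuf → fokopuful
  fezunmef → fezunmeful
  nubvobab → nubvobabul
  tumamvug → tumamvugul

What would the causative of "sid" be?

tif and fokopuf both end in -f yet inflect differently (tifus, fokopuful), so the final letter is not what conditions the rule; the number of vowels is.
"sid" has 1 vowel. The stems with 1 vowel (dab → dabus, des → desus, tif → tifus) add -us.
The other pattern: stems with 3 vowels add -ul.
So sid → sidus.

sidus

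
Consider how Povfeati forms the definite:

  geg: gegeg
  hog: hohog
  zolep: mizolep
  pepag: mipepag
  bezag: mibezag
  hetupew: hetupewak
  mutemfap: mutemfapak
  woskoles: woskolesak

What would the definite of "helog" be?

mihelog

geg and pepag both end in -g yet inflect differently (gegeg, mipepag), so the final letter is not what conditions the rule; the number of vowels is.
"helog" has 2 vowels. The stems with 2 vowels (zolep → mizolep, pepag → mipepag, bezag → mibezag) add the prefix mi-.
The other patterns: stems with 1 vowel repeat the first consonant+vowel as a prefix; stems with 3 vowels add -ak.
So helog → mihelog.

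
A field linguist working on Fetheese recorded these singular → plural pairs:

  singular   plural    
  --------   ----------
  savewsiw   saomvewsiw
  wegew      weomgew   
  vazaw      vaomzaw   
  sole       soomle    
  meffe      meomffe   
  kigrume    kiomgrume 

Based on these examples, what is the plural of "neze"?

neomze

Every pair shown (savewsiw → saomvewsiw, wegew → weomgew, vazaw → vaomzaw, …) follows the same rule: insert -om- after the first vowel.
So neze → neomze.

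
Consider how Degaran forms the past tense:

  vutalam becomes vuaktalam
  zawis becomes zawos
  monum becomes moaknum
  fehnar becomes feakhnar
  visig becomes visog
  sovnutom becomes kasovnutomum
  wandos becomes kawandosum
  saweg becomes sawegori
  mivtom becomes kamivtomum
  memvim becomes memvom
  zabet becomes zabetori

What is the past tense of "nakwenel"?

nakwenelori

"nakwenel" has last vowel 'e'. The stems whose last vowel is 'e' (zabet → zabetori, saweg → sawegori) add -ori.
The other patterns: stems whose last vowel is 'i' change the last vowel to 'o'; stems whose last vowel is 'o' add ka- … -um around the stem; stems whose last vowel is 'a' or 'u' insert -ak- after the first vowel.
So nakwenel → nakwenelori.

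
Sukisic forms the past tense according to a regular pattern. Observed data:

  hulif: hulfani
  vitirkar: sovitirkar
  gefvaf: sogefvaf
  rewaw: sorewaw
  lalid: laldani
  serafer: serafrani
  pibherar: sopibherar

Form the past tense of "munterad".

somunterad

vitirkar and serafer both end in -r yet inflect differently (sovitirkar, serafrani), so the final letter is not what conditions the rule; the last vowel is.
"munterad" has last vowel 'a'. The stems whose last vowel is 'a' (gefvaf → sogefvaf, vitirkar → sovitirkar, rewaw → sorewaw) add the prefix so-.
The other pattern: stems whose last vowel is 'e' or 'i' delete the last vowel and add -ani.
So munterad → somunterad.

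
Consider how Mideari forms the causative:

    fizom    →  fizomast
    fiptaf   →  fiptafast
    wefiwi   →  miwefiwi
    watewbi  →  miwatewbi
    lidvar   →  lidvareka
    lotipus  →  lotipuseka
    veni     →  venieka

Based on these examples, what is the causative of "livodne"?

wefiwi and veni both end in -i yet inflect differently (miwefiwi, venieka), so the final letter is not what conditions the rule; the first letter is.
"livodne" begins with l-. The stems beginning with l- (lidvar → lidvareka, lotipus → lotipuseka) add -eka.
The other patterns: stems beginning with f- add -ast; stems beginning with w- add the prefix mi-.
So livodne → livodneeka.

livodneeka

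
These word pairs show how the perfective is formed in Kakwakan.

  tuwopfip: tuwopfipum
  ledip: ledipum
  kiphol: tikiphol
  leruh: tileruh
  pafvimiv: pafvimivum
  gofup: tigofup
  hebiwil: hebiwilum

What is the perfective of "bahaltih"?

bahaltihum

ledip and gofup both end in -p yet inflect differently (ledipum, tigofup), so the final letter is not what conditions the rule; the last vowel is.
"bahaltih" has last vowel 'i'. The stems whose last vowel is 'i' (ledip → ledipum, tuwopfip → tuwopfipum, hebiwil → hebiwilum) add -um.
The other pattern: stems whose last vowel is 'o' or 'u' add the prefix ti-.
So bahaltih → bahaltihum.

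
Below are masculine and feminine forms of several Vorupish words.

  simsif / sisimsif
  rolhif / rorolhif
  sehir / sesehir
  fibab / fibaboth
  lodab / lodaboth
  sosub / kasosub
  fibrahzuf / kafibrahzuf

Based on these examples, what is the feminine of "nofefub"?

fibab and sosub both end in -b yet inflect differently (fibaboth, kasosub), so the final letter is not what conditions the rule; the last vowel is.
"nofefub" has last vowel 'u'. The stems whose last vowel is 'u' (sosub → kasosub, fibrahzuf → kafibrahzuf) add the prefix ka-.
So nofefub → kanofefub.

kanofefub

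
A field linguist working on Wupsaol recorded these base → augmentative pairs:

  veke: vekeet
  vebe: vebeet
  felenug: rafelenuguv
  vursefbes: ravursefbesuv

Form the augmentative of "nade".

nadeet

"nade" ends in -e. The stems ending in -e (veke → vekeet, vebe → vebeet) add -et.
The other pattern: stems ending in -g or -s add ra- … -uv around the stem.
So nade → nadeet.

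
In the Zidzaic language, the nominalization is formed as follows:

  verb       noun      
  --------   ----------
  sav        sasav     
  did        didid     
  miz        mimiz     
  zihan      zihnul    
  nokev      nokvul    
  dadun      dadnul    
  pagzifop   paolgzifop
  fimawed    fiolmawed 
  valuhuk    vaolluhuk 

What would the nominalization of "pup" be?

pupup

sav and nokev both end in -v yet inflect differently (sasav, nokvul), so the final letter is not what conditions the rule; the number of vowels is.
"pup" has 1 vowel. The stems with 1 vowel (sav → sasav, did → didid, miz → mimiz) repeat the first consonant+vowel as a prefix.
The other patterns: stems with 2 vowels delete the last vowel and add -ul; stems with 3 vowels insert -ol- after the first vowel.
So pup → pupup.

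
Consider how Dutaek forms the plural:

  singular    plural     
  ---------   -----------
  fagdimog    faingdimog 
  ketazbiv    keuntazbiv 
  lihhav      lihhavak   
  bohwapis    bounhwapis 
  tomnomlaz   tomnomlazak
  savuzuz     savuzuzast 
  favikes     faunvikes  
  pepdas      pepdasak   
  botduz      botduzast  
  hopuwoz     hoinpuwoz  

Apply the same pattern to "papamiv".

pepdas and bohwapis both end in -s yet inflect differently (pepdasak, bounhwapis), so the final letter is not what conditions the rule; the last vowel is.
"papamiv" has last vowel 'i'. The stems whose last vowel is 'i' (bohwapis → bounhwapis, ketazbiv → keuntazbiv) insert -un- after the first vowel.
The other patterns: stems whose last vowel is 'a' add -ak; stems whose last vowel is 'u' add -ast; stems whose last vowel is 'o' insert -in- after the first vowel.
So papamiv → paunpamiv.

paunpamiv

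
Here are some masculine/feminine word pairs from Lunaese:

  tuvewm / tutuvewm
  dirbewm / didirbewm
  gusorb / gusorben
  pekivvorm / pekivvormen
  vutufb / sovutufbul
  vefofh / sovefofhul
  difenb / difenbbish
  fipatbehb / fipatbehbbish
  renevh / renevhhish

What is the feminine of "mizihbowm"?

"mizihbowm" has second-to-last letter 'w'. The stems whose second-to-last letter is 'w' (tuvewm → tutuvewm, dirbewm → didirbewm) repeat the first consonant+vowel as a prefix.
The other patterns: stems whose second-to-last letter is 'r' add -en; stems whose second-to-last letter is 'f' add so- … -ul around the stem; stems whose second-to-last letter is 'h', 'n' or 'v' double the final consonant and add -ish.
So mizihbowm → mimizihbowm.

mimizihbowm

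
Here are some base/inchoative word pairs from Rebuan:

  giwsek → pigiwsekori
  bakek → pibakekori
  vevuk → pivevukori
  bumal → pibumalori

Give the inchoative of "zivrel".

Every pair shown (giwsek → pigiwsekori, bakek → pibakekori, vevuk → pivevukori, …) follows the same rule: add pi- … -ori around the stem.
So zivrel → pizivrelori.

pizivrelori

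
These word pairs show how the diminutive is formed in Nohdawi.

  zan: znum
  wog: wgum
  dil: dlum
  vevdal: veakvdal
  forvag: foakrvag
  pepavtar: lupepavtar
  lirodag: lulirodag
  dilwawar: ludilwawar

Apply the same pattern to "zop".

zpum

"zop" has 1 vowel. The stems with 1 vowel (zan → znum, wog → wgum, dil → dlum) delete the last vowel and add -um.
The other patterns: stems with 2 vowels insert -ak- after the first vowel; stems with 3 vowels add the prefix lu-.
So zop → zpum.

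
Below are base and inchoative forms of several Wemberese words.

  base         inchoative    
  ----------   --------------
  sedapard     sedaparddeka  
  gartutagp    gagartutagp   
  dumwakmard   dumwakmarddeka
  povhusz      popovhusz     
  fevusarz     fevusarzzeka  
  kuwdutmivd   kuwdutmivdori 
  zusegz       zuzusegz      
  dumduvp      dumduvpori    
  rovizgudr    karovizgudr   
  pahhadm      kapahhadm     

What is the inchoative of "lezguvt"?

kuwdutmivd and sedapard both end in -d yet inflect differently (kuwdutmivdori, sedaparddeka), so the final letter is not what conditions the rule; the second-to-last letter is.
"lezguvt" has second-to-last letter 'v'. The stems whose second-to-last letter is 'v' (dumduvp → dumduvpori, kuwdutmivd → kuwdutmivdori) add -ori.
The other patterns: stems whose second-to-last letter is 'd' add the prefix ka-; stems whose second-to-last letter is 'r' double the final consonant and add -eka; stems whose second-to-last letter is 'g' or 's' repeat the first consonant+vowel as a prefix.
So lezguvt → lezguvtori.

lezguvtori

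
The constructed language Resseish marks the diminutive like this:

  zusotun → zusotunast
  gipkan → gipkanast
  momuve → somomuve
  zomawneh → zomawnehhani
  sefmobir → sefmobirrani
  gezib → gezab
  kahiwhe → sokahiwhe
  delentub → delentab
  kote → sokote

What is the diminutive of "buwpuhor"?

buwpuhorrani

zusotun and delentub both have last vowel 'u' yet inflect differently (zusotunast, delentab), so the last vowel is not what conditions the rule; the final letter is.
"buwpuhor" ends in -r. The one such stem in the data (sefmobir → sefmobirrani) doubles the final consonant and adds -ani (as does zomawneh), so the same rule applies.
The other patterns: stems ending in -e add the prefix so-; stems ending in -n add -ast; stems ending in -b change the last vowel to 'a'.
So buwpuhor → buwpuhorrani.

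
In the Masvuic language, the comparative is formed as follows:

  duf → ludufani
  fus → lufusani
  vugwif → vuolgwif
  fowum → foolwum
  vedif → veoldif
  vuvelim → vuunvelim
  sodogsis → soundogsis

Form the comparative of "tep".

lutepani

duf and vugwif both end in -f yet inflect differently (ludufani, vuolgwif), so the final letter is not what conditions the rule; the number of vowels is.
"tep" has 1 vowel. The stems with 1 vowel (duf → ludufani, fus → lufusani) add lu- … -ani around the stem.
So tep → lutepani.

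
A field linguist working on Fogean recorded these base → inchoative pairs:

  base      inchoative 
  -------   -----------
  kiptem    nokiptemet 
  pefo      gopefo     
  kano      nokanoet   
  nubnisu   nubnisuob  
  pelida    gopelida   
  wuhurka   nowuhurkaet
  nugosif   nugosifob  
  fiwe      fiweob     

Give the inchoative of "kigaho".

nokigahoet

wuhurka and pelida both end in -a yet inflect differently (nowuhurkaet, gopelida), so the final letter is not what conditions the rule; the first letter is.
"kigaho" begins with k-. The stems beginning with k- (kano → nokanoet, kiptem → nokiptemet) add no- … -et around the stem.
The other patterns: stems beginning with p- add the prefix go-; stems beginning with f- or n- add -ob.
So kigaho → nokigahoet.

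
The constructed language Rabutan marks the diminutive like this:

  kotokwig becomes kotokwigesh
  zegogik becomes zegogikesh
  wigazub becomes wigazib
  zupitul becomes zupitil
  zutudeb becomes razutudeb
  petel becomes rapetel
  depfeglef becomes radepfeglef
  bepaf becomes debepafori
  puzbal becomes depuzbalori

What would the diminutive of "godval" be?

wigazub and zutudeb both end in -b yet inflect differently (wigazib, razutudeb), so the final letter is not what conditions the rule; the last vowel is.
"godval" has last vowel 'a'. The stems whose last vowel is 'a' (bepaf → debepafori, puzbal → depuzbalori) add de- … -ori around the stem.
So godval → degodvalori.

degodvalori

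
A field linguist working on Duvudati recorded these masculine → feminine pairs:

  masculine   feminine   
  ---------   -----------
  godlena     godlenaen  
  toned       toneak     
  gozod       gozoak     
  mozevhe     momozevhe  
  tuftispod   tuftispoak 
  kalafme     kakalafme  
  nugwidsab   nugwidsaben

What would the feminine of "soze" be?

sosoze

kalafme and toned both have last vowel 'e' yet inflect differently (kakalafme, toneak), so the last vowel is not what conditions the rule; the final letter is.
"soze" ends in -e. The stems ending in -e (kalafme → kakalafme, mozevhe → momozevhe) repeat the first consonant+vowel as a prefix.
So soze → sosoze.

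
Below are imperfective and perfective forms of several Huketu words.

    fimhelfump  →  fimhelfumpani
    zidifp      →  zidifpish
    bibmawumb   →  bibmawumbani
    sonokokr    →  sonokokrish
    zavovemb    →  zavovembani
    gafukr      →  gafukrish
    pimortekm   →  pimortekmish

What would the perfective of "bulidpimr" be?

bulidpimrani

fimhelfump and zidifp both end in -p yet inflect differently (fimhelfumpani, zidifpish), so the final letter is not what conditions the rule; the second-to-last letter is.
"bulidpimr" has second-to-last letter 'm'. The stems whose second-to-last letter is 'm' (fimhelfump → fimhelfumpani, zavovemb → zavovembani, bibmawumb → bibmawumbani) add -ani.
The other pattern: stems whose second-to-last letter is 'f' or 'k' add -ish.
So bulidpimr → bulidpimrani.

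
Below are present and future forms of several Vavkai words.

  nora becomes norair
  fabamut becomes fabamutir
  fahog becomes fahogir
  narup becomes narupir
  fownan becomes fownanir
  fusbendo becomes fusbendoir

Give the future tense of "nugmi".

nugmiir

Every pair shown (nora → norair, fabamut → fabamutir, fahog → fahogir, …) follows the same rule: add -ir.
So nugmi → nugmiir.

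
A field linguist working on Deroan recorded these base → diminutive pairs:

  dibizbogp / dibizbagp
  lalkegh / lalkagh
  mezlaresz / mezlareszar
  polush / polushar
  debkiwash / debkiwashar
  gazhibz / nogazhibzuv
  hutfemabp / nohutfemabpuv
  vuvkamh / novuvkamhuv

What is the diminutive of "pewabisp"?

pewabispar

"pewabisp" has second-to-last letter 's'. The stems whose second-to-last letter is 's' (mezlaresz → mezlareszar, polush → polushar, debkiwash → debkiwashar) add -ar.
So pewabisp → pewabispar.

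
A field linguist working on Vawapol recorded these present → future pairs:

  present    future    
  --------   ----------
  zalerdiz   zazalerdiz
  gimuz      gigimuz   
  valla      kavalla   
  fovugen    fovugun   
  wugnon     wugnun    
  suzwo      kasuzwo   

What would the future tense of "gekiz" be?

gegekiz

wugnon and suzwo both have last vowel 'o' yet inflect differently (wugnun, kasuzwo), so the last vowel is not what conditions the rule; the final letter is.
"gekiz" ends in -z. The stems ending in -z (gimuz → gigimuz, zalerdiz → zazalerdiz) repeat the first consonant+vowel as a prefix.
So gekiz → gegekiz.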